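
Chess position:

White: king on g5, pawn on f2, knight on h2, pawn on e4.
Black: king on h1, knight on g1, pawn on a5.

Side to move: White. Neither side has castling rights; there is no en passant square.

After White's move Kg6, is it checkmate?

After Kg6: black king on h1; in check: no.
Black is not in check, so this cannot be checkmate.

no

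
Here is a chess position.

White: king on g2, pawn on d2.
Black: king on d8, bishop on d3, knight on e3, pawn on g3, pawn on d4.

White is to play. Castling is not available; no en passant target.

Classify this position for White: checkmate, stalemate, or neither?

White to move; white king on g2.
In check: yes, from the black knight on e3.
King squares — f1: attacked by Bd3; g1: available; h1: available; f2: attacked by Pg3; h2: attacked by Pg3; f3: available; g3: available; h3: available.
Legal moves for White: Kh3, Kxg3, Kf3, Kh1, Kg1, dxe3.
White is in check but has 6 legal moves → neither.

neither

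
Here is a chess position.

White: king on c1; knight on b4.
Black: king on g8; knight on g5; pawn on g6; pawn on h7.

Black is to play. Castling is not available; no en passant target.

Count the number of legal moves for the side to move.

11

Black to move; king on g8.
In check: no.
Legal moves: Kh8, Kf8, Kg7, Kf7, Nf7, Ne6, Ne4, Nh3, Nf3, h6, h5.
Count: 11.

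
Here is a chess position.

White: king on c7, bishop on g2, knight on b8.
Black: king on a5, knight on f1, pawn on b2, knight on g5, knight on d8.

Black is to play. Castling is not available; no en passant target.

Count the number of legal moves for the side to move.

21

Black to move; king on a5.
In check: no.
Legal moves: Ndf7, Nb7, Nde6+, Nc6, Nh7, Ngf7, Nge6+, Ne4, Nh3, Nf3, Kb5, Kb4, Ka4, Ng3, Ne3, Nh2, Nd2, b1=Q, b1=R, b1=B, b1=N.
Count: 21.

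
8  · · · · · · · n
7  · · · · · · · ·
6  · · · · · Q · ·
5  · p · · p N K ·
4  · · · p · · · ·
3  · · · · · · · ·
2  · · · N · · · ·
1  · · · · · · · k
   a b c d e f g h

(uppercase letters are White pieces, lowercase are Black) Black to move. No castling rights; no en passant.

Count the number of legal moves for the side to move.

Black to move; king on h1.
In check: no.
Legal moves: Nf7+, Ng6, Kh2, Kg2, Kg1, e4, b4, d3.
Count: 8.

8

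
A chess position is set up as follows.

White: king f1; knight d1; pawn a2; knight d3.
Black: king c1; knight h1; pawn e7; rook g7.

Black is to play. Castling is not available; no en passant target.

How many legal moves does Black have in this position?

4

Black to move; king on c1.
In check: yes, from the white knight on d3.
Legal moves: Kd2, Kc2, Kxd1, Kb1.
Count: 4.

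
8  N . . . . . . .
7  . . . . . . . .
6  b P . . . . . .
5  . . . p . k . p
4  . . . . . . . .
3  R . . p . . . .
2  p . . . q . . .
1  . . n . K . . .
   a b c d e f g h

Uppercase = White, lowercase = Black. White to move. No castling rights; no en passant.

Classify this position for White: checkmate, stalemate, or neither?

White to move; white king on e1.
In check: yes, from the black queen on e2.
King squares — d1: attacked by Qe2; f1: attacked by Qe2; d2: attacked by Qe2; e2: attacked by Nc1; f2: attacked by Qe2.
Legal moves for White: none.
In check with no legal moves → checkmate.

checkmate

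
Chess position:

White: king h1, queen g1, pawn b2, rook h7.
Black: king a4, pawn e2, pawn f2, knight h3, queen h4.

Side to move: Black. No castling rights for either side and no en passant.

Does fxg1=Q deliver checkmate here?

yes

After fxg1=Q: white king on h1; in check: yes, from the black queen on g1.
King squares — g1: attacked by Nh3; g2: attacked by Qg1; h2: attacked by Qg1.
White has no legal moves → checkmate.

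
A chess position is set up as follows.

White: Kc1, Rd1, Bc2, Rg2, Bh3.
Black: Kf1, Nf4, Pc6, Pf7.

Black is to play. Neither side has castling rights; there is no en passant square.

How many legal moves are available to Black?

Black to move; king on f1.
In check: yes, from the white rook on d1.
Legal moves: none.
Count: 0.

0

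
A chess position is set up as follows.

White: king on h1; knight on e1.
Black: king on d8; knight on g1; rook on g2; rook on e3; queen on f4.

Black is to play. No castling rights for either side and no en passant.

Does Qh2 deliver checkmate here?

After Qh2: white king on h1; in check: yes, from the black queen on h2.
King squares — g1: attacked by Rg2; g2: attacked by Qh2; h2: attacked by Rg2.
White has no legal moves → checkmate.

yes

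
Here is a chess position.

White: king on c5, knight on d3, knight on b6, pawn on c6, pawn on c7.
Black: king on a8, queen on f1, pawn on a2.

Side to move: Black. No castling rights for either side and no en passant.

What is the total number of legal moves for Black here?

1

Black to move; king on a8.
In check: yes, from the white knight on b6.
Legal moves: Ka7.
Count: 1.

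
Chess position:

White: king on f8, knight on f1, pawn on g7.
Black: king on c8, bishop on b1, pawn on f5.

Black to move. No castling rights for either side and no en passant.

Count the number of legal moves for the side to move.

Black to move; king on c8.
In check: no.
Legal moves: Kd8, Kb8, Kd7, Kc7, Kb7, Be4, Bd3, Bc2, Ba2, f4.
Count: 10.

10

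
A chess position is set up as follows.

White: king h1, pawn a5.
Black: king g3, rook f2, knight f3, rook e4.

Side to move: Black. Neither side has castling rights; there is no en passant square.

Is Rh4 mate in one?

yes

After Rh4: white king on h1; in check: yes, from the black rook on h4.
King squares — g1: attacked by Nf3; g2: attacked by Rf2; h2: attacked by Rf2.
White has no legal moves → checkmate.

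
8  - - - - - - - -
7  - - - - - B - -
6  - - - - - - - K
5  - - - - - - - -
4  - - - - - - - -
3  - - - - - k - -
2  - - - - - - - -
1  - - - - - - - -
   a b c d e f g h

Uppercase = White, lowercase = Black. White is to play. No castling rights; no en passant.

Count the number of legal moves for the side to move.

14

White to move; king on h6.
In check: no.
Legal moves: Bg8, Be8, Bg6, Be6, Bh5+, Bd5+, Bc4, Bb3, Ba2, Kh7, Kg7, Kg6, Kh5, Kg5.
Count: 14.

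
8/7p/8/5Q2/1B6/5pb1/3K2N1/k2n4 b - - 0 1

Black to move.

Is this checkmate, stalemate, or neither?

Black to move; black king on a1.
In check: no.
Legal moves for Black include: Bb8, Bc7, Bd6, Be5, Bh4, Bf4+, Bh2, Bf2, Be1+, Ne3, Nc3, Nf2, Nb2, Kb2, Ka2, fxg2, h6, f2, ... (list truncated; more exist).
Black has legal moves and is not in check → neither.

neither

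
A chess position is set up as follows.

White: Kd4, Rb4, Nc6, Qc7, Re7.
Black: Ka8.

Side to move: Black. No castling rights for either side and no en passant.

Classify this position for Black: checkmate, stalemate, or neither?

Black to move; black king on a8.
In check: no.
King squares — a7: attacked by Nc6; b7: attacked by Rb4; b8: attacked by Rb4.
Legal moves for Black: none.
Not in check and no legal moves → stalemate.

stalemate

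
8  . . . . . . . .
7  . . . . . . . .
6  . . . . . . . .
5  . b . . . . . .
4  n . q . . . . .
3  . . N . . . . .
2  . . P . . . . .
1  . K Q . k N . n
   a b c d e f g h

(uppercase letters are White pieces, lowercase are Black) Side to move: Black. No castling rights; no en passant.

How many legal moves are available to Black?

Black to move; king on e1.
In check: yes, from the white queen on c1.
Legal moves: Kf2.
Count: 1.

1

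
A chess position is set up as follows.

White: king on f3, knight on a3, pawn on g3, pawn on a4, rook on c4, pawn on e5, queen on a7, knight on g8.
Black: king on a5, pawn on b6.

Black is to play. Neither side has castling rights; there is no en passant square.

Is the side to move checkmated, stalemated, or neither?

Black to move; black king on a5.
In check: yes, from the white queen on a7.
King squares — a4: attacked by Rc4; b4: attacked by Rc4; b5: attacked by Na3; a6: attacked by Qa7; b6: own pawn.
Legal moves for Black: none.
In check with no legal moves → checkmate.

checkmate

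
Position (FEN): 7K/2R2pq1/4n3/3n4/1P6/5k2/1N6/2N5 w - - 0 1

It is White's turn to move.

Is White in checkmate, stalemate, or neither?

checkmate

White to move; white king on h8.
In check: yes, from the black queen on g7.
King squares — g7: attacked by Ne6; h7: attacked by Qg7; g8: attacked by Qg7.
Legal moves for White: none.
In check with no legal moves → checkmate.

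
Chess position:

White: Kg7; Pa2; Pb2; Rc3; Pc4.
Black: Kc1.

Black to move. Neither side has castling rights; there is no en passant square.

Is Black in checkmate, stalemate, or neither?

Black to move; black king on c1.
In check: yes, from the white rook on c3.
King squares — b1: available; d1: available; b2: available; c2: attacked by Rc3; d2: available.
Legal moves for Black: Kd2, Kxb2, Kd1, Kb1.
Black is in check but has 4 legal moves → neither.

neither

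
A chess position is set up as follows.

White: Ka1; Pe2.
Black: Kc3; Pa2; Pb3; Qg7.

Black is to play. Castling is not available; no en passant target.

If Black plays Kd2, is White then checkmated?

After Kd2: white king on a1; in check: yes, from the black queen on g7.
King squares — b1: attacked by Pa2; a2: attacked by Pb3; b2: attacked by Qg7.
White has no legal moves → checkmate.

yes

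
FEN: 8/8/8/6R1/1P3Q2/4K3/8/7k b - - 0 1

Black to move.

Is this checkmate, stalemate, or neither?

Black to move; black king on h1.
In check: no.
King squares — g1: attacked by Rg5; g2: attacked by Rg5; h2: attacked by Qf4.
Legal moves for Black: none.
Not in check and no legal moves → stalemate.

stalemate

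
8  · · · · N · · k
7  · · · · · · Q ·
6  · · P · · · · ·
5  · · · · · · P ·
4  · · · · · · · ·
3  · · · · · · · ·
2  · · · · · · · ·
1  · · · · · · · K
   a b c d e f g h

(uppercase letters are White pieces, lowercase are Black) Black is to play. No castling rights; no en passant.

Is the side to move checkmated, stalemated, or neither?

checkmate

Black to move; black king on h8.
In check: yes, from the white queen on g7.
King squares — g7: attacked by Ne8; h7: attacked by Qg7; g8: attacked by Qg7.
Legal moves for Black: none.
In check with no legal moves → checkmate.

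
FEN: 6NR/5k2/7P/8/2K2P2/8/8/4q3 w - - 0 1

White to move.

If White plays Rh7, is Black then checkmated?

no

After Rh7: black king on f7; in check: yes, from the white rook on h7.
Black has 5 legal replies: Kxg8, Kf8, Ke8, Kg6, Ke6.
In check but a legal move exists → not checkmate.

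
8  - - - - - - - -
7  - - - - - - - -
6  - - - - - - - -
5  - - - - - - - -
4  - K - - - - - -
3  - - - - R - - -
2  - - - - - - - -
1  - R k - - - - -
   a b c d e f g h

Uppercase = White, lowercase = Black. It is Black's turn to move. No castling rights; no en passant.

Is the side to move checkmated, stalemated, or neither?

Black to move; black king on c1.
In check: yes, from the white rook on b1.
Legal moves for Black: Kd2, Kc2, Kxb1.
Black is in check but has 3 legal moves → neither.

neither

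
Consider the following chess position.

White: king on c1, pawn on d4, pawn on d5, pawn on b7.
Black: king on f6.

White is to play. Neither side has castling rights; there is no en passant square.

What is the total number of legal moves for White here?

10

White to move; king on c1.
In check: no.
Legal moves: Kd2, Kc2, Kb2, Kd1, Kb1, b8=Q, b8=R, b8=B, b8=N, d6.
Count: 10.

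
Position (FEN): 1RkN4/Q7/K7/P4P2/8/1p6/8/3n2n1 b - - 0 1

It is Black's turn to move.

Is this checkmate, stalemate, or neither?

Black to move; black king on c8.
In check: yes, from the white rook on b8.
King squares — b7: attacked by Ka6; c7: attacked by Qa7; d7: attacked by Qa7; b8: attacked by Qa7; d8: attacked by Rb8.
Legal moves for Black: none.
In check with no legal moves → checkmate.

checkmate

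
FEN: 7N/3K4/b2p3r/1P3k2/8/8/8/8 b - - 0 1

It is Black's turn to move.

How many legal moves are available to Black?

Black to move; king on f5.
In check: no.
Legal moves: Rxh8, Rh7+, Rg6, Rf6, Re6, Rh5, Rh4, Rh3, Rh2, Rh1, Bc8+, Bb7, Bxb5+, Kf6, Kg5, Ke5, Kg4, Kf4, Ke4, d5.
Count: 20.

20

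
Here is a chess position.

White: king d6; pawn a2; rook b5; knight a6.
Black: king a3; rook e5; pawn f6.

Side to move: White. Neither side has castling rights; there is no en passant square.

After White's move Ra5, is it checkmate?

no

After Ra5: black king on a3; in check: yes, from the white rook on a5.
Black has 2 legal replies: Kb2, Rxa5.
In check but a legal move exists → not checkmate.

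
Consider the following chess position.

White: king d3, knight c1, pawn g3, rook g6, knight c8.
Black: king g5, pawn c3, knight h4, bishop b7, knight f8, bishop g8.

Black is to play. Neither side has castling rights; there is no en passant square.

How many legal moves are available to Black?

5

Black to move; king on g5.
In check: yes, from the white rook on g6.
Legal moves: Kxg6, Kh5, Kf5, Nfxg6, Nhxg6.
Count: 5.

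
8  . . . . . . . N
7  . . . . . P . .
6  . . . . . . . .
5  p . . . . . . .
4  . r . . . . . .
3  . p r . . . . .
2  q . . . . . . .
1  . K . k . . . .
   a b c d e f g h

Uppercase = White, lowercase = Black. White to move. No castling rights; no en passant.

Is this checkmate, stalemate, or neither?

checkmate

White to move; white king on b1.
In check: yes, from the black queen on a2.
King squares — a1: attacked by Qa2; c1: attacked by Kd1; a2: attacked by Pb3; b2: attacked by Qa2; c2: attacked by Kd1.
Legal moves for White: none.
In check with no legal moves → checkmate.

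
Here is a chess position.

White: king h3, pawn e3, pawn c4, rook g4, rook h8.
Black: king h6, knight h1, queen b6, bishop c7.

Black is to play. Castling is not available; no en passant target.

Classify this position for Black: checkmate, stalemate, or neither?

Black to move; black king on h6.
In check: yes, from the white rook on h8.
King squares — g5: attacked by Rg4; h5: attacked by Rh8; g6: attacked by Rg4; g7: attacked by Rg4; h7: attacked by Rh8.
Legal moves for Black: none.
In check with no legal moves → checkmate.

checkmate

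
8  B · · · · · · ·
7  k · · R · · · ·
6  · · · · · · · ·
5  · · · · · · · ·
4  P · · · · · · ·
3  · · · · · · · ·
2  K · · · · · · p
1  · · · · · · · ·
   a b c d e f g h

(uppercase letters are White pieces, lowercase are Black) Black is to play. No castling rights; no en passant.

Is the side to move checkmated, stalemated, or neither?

Black to move; black king on a7.
In check: yes, from the white rook on d7.
King squares — a6: available; b6: available; b7: attacked by Rd7; a8: available; b8: available.
Legal moves for Black: Kb8, Kxa8, Kb6, Ka6.
Black is in check but has 4 legal moves → neither.

neither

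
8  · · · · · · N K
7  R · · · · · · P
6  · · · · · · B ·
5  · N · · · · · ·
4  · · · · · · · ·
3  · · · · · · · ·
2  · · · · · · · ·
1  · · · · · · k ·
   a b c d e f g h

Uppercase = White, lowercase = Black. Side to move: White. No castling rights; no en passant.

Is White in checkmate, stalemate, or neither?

White to move; white king on h8.
In check: no.
Legal moves for White include: Kg7, Ne7, Nh6, Nf6, Ra8, Rg7, Rf7, Re7, Rd7, Rc7, Rb7, Ra6, Ra5, Ra4, Ra3, Ra2, Ra1+, Be8, ... (list truncated; more exist).
White has legal moves and is not in check → neither.

neither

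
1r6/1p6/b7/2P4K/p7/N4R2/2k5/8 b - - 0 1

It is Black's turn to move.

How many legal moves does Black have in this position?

Black to move; king on c2.
In check: yes, from the white knight on a3.
Legal moves: Kd2, Kb2, Kd1, Kc1.
Count: 4.

4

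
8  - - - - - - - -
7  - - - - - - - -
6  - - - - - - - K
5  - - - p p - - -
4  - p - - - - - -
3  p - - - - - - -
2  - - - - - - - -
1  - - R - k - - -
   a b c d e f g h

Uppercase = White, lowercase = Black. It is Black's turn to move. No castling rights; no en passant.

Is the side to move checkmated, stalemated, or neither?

neither

Black to move; black king on e1.
In check: yes, from the white rook on c1.
Legal moves for Black: Kf2, Ke2, Kd2.
Black is in check but has 3 legal moves → neither.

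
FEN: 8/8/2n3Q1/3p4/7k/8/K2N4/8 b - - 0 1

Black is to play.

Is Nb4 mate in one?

After Nb4: white king on a2; in check: yes, from the black knight on b4.
White has 5 legal replies: Kb3, Ka3, Kb2, Kb1, Ka1.
In check but a legal move exists → not checkmate.

no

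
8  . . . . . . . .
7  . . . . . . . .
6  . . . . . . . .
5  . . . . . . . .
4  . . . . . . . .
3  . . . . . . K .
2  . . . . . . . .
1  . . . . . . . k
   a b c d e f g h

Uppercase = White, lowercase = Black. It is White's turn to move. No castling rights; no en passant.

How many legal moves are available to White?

White to move; king on g3.
In check: no.
Legal moves: Kh4, Kg4, Kf4, Kh3, Kf3, Kf2.
Count: 6.

6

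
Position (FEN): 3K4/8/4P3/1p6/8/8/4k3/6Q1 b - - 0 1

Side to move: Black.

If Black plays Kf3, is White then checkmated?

After Kf3: white king on d8; in check: no.
White is not in check, so this cannot be checkmate.

no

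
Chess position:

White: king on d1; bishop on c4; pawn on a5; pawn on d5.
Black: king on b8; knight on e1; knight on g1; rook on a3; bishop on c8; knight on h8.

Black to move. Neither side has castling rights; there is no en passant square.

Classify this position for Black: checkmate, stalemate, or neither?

neither

Black to move; black king on b8.
In check: no.
Legal moves for Black include: Nf7, Ng6, Bd7, Bb7, Be6, Ba6, Bf5, Bg4+, Bh3, Ka8, Kc7, Kb7, Ka7, Rxa5, Ra4, Rh3, Rg3, Rf3, ... (list truncated; more exist).
Black has legal moves and is not in check → neither.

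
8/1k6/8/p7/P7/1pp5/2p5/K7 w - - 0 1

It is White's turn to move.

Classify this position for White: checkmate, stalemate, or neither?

stalemate

White to move; white king on a1.
In check: no.
King squares — b1: attacked by Pc2; a2: attacked by Pb3; b2: attacked by Pc3.
Legal moves for White: none.
Not in check and no legal moves → stalemate.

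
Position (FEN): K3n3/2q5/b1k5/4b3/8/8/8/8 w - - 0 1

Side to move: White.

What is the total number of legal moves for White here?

0

White to move; king on a8.
In check: no.
Legal moves: none.
Count: 0.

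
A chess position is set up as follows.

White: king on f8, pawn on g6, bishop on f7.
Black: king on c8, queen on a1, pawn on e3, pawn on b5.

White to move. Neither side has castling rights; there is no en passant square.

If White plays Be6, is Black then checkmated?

After Be6: black king on c8; in check: yes, from the white bishop on e6.
Black has 4 legal replies: Kd8, Kb8, Kc7, Kb7.
In check but a legal move exists → not checkmate.

no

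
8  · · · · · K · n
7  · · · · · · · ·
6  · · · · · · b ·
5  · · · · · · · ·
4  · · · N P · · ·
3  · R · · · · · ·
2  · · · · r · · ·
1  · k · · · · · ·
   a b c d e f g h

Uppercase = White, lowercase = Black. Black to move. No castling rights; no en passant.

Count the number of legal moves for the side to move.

Black to move; king on b1.
In check: yes, from the white rook on b3.
Legal moves: Ka2, Kc1, Ka1, Rb2.
Count: 4.

4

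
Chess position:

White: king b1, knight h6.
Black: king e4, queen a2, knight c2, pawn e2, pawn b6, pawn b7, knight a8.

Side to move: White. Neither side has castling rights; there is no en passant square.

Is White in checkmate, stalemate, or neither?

White to move; white king on b1.
In check: yes, from the black queen on a2.
Legal moves for White: Kxa2, Kc1.
White is in check but has 2 legal moves → neither.

neither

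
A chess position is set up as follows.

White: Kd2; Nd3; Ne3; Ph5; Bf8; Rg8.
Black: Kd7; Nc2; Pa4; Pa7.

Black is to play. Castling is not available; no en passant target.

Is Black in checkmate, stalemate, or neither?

Black to move; black king on d7.
In check: no.
Legal moves for Black: Ke8, Kd8, Kc8, Kc7, Ke6, Kc6, Nd4, Nb4, Nxe3, Na3, Ne1, Na1, a6, a3, a5.
Black has 15 legal moves and is not in check → neither.

neither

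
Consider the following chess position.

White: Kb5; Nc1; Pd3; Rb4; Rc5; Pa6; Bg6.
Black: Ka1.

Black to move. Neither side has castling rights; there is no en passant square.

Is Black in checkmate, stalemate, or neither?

stalemate

Black to move; black king on a1.
In check: no.
King squares — b1: attacked by Rb4; a2: attacked by Nc1; b2: attacked by Rb4.
Legal moves for Black: none.
Not in check and no legal moves → stalemate.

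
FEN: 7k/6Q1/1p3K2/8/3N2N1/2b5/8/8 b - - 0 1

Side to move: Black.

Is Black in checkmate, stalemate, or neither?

Black to move; black king on h8.
In check: yes, from the white queen on g7.
King squares — g7: attacked by Kf6; h7: attacked by Qg7; g8: attacked by Qg7.
Legal moves for Black: none.
In check with no legal moves → checkmate.

checkmate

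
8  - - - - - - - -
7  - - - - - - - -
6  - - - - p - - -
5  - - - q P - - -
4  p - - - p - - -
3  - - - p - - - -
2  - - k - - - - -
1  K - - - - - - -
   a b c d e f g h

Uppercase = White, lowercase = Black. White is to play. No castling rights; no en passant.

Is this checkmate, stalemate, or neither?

White to move; white king on a1.
In check: no.
King squares — b1: attacked by Kc2; a2: attacked by Qd5; b2: attacked by Kc2.
Legal moves for White: none.
Not in check and no legal moves → stalemate.

stalemate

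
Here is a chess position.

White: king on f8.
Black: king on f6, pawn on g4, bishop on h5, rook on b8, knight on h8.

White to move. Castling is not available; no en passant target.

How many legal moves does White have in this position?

White to move; king on f8.
In check: yes, from the black rook on b8.
Legal moves: none.
Count: 0.

0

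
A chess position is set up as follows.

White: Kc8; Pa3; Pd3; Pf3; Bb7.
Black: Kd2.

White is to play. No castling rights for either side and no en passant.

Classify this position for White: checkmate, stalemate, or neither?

neither

White to move; white king on c8.
In check: no.
Legal moves for White: Kd8, Kb8, Kd7, Kc7, Ba8, Bc6, Ba6, Bd5, Be4, f4, d4, a4.
White has 12 legal moves and is not in check → neither.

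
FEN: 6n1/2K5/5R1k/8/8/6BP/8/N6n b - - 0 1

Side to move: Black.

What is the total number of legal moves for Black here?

Black to move; king on h6.
In check: yes, from the white rook on f6.
Legal moves: Kh7, Kg7, Kh5, Kg5, Nxf6.
Count: 5.

5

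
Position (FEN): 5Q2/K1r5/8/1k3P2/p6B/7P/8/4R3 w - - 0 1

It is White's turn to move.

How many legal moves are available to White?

2

White to move; king on a7.
In check: yes, from the black rook on c7.
Legal moves: Kb8, Ka8.
Count: 2.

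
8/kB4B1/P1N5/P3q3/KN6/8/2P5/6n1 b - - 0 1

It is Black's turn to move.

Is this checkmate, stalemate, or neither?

checkmate

Black to move; black king on a7.
In check: yes, from the white knight on c6.
King squares — a6: attacked by Nb4; b6: attacked by Pa5; b7: attacked by Pa6; a8: attacked by Bb7; b8: attacked by Nc6.
Legal moves for Black: none.
In check with no legal moves → checkmate.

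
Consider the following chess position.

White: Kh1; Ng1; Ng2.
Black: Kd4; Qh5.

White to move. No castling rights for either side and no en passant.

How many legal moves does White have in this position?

2

White to move; king on h1.
In check: yes, from the black queen on h5.
Legal moves: Nh4, Nh3.
Count: 2.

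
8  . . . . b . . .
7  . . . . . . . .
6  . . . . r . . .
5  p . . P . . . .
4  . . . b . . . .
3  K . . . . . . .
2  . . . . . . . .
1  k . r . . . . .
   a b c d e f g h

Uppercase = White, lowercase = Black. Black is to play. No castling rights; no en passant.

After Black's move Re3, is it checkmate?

After Re3: white king on a3; in check: yes, from the black rook on e3.
King squares — a2: attacked by Ka1; b2: attacked by Ka1; b3: attacked by Re3; a4: attacked by Be8; b4: attacked by Pa5.
White has no legal moves → checkmate.

yes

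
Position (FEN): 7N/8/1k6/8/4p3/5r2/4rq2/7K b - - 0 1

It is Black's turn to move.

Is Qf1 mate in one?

After Qf1: white king on h1; in check: yes, from the black queen on f1.
King squares — g1: attacked by Qf1; g2: attacked by Qf1; h2: attacked by Re2.
White has no legal moves → checkmate.

yes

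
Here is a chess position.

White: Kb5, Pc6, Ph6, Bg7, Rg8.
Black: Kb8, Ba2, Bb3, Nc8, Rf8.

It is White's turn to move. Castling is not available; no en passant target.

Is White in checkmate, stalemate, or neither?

neither

White to move; white king on b5.
In check: no.
Legal moves for White: Rh8, Rxf8, Bh8, Bxf8, Bf6, Be5+, Bd4, Bc3, Bb2, Ba1, Ka6, Kc5, Ka5, Kb4, h7, c7+.
White has 16 legal moves and is not in check → neither.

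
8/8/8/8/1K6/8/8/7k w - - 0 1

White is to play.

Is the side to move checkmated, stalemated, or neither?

neither

White to move; white king on b4.
In check: no.
Legal moves for White: Kc5, Kb5, Ka5, Kc4, Ka4, Kc3, Kb3, Ka3.
White has 8 legal moves and is not in check → neither.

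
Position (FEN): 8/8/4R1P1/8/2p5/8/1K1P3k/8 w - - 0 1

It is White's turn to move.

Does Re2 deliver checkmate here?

no

After Re2: black king on h2; in check: yes, from the white rook on e2.
Black has 4 legal replies: Kh3, Kg3, Kh1, Kg1.
In check but a legal move exists → not checkmate.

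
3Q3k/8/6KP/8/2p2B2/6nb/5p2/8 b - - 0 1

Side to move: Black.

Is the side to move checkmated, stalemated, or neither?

Black to move; black king on h8.
In check: yes, from the white queen on d8.
King squares — g7: attacked by Kg6; h7: attacked by Kg6; g8: attacked by Qd8.
Legal moves for Black: none.
In check with no legal moves → checkmate.

checkmate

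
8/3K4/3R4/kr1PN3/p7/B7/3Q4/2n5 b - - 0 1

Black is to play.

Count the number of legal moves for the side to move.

1

Black to move; king on a5.
In check: yes, from the white queen on d2.
Legal moves: Rb4.
Count: 1.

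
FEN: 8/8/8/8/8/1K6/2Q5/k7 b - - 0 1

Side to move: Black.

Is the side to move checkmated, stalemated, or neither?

stalemate

Black to move; black king on a1.
In check: no.
King squares — b1: attacked by Qc2; a2: attacked by Qc2; b2: attacked by Qc2.
Legal moves for Black: none.
Not in check and no legal moves → stalemate.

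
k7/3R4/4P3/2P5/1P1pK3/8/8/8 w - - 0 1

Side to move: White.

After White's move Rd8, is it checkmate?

After Rd8: black king on a8; in check: yes, from the white rook on d8.
Black has 2 legal replies: Kb7, Ka7.
In check but a legal move exists → not checkmate.

no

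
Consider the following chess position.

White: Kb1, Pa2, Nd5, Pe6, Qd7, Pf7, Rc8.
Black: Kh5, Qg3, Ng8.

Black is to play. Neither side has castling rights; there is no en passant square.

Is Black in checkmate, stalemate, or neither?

neither

Black to move; black king on h5.
In check: no.
Legal moves for Black include: Ne7, Nh6, Nf6, Kh6, Kg6, Kg5, Kh4, Kg4, Qb8+, Qg7, Qc7, Qg6+, Qd6, Qg5, Qe5, Qh4, Qg4, Qf4, ... (list truncated; more exist).
Black has legal moves and is not in check → neither.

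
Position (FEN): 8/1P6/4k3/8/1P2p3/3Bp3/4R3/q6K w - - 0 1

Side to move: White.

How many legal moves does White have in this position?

4

White to move; king on h1.
In check: yes, from the black queen on a1.
Legal moves: Kh2, Kg2, Bb1, Re1.
Count: 4.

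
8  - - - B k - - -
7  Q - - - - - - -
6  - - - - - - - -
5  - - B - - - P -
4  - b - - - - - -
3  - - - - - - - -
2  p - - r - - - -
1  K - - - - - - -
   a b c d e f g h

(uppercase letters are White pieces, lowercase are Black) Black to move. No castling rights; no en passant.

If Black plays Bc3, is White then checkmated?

yes

After Bc3: white king on a1; in check: yes, from the black bishop on c3.
King squares — b1: attacked by Pa2; a2: attacked by Rd2; b2: attacked by Rd2.
White has no legal moves → checkmate.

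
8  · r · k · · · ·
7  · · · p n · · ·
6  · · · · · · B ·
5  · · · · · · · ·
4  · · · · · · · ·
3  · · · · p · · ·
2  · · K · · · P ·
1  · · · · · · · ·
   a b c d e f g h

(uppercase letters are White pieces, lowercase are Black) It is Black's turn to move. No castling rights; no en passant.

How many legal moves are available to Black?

20

Black to move; king on d8.
In check: no.
Legal moves: Kc8, Kc7, Rc8+, Ra8, Rb7, Rb6, Rb5, Rb4, Rb3, Rb2+, Rb1, Ng8, Nc8, Nxg6, Nc6, Nf5, Nd5, d6, e2, d5.
Count: 20.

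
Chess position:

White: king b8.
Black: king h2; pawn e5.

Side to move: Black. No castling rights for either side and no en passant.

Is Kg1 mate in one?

After Kg1: white king on b8; in check: no.
White is not in check, so this cannot be checkmate.

no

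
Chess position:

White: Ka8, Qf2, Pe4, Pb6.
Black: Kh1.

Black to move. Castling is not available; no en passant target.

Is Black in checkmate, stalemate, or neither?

Black to move; black king on h1.
In check: no.
King squares — g1: attacked by Qf2; g2: attacked by Qf2; h2: attacked by Qf2.
Legal moves for Black: none.
Not in check and no legal moves → stalemate.

stalemate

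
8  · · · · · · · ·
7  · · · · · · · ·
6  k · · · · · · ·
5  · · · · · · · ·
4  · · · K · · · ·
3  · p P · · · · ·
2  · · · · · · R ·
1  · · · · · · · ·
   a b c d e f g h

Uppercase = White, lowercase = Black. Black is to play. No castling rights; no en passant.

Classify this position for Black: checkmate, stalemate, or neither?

neither

Black to move; black king on a6.
In check: no.
Legal moves for Black: Kb7, Ka7, Kb6, Kb5, Ka5, b2.
Black has 6 legal moves and is not in check → neither.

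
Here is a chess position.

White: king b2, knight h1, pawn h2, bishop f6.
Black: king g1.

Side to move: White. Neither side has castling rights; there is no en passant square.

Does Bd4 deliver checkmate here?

no

After Bd4: black king on g1; in check: yes, from the white bishop on d4.
Black has 4 legal replies: Kxh2, Kg2, Kxh1, Kf1.
In check but a legal move exists → not checkmate.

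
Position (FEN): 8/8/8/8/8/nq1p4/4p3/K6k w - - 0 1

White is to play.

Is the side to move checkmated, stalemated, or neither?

White to move; white king on a1.
In check: no.
King squares — b1: attacked by Na3; a2: attacked by Qb3; b2: attacked by Qb3.
Legal moves for White: none.
Not in check and no legal moves → stalemate.

stalemate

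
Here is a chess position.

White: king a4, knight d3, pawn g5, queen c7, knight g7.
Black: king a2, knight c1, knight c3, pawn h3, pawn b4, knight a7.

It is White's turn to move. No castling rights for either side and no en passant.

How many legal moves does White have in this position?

3

White to move; king on a4.
In check: yes, from the black knight on c3.
Legal moves: Ka5, Kxb4, Qxc3.
Count: 3.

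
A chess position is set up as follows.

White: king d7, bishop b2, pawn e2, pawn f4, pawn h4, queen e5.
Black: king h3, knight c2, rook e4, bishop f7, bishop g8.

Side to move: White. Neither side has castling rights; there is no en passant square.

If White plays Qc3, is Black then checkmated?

no

After Qc3: black king on h3; in check: yes, from the white queen on c3.
Black has 6 legal replies: Kxh4, Kg4, Kh2, Kg2, Re3, Ne3.
In check but a legal move exists → not checkmate.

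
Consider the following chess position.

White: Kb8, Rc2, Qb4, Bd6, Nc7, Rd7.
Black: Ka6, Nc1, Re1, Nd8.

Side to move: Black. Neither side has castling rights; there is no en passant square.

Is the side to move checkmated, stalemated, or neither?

checkmate

Black to move; black king on a6.
In check: yes, from the white knight on c7.
King squares — a5: attacked by Qb4; b5: attacked by Qb4; b6: attacked by Qb4; a7: attacked by Kb8; b7: attacked by Qb4.
Legal moves for Black: none.
In check with no legal moves → checkmate.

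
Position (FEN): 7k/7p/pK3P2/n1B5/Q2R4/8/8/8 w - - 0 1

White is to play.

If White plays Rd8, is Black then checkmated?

After Rd8: black king on h8; in check: yes, from the white rook on d8.
King squares — g7: attacked by Pf6; h7: own pawn; g8: attacked by Rd8.
Black has no legal moves → checkmate.

yes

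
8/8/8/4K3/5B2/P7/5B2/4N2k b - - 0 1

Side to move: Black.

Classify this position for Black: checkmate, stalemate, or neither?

stalemate

Black to move; black king on h1.
In check: no.
King squares — g1: attacked by Bf2; g2: attacked by Ne1; h2: attacked by Bf4.
Legal moves for Black: none.
Not in check and no legal moves → stalemate.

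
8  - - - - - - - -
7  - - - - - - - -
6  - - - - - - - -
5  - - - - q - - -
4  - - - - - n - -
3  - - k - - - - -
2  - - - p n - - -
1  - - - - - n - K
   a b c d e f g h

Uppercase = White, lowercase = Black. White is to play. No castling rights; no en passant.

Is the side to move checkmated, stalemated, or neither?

White to move; white king on h1.
In check: no.
King squares — g1: attacked by Ne2; g2: attacked by Nf4; h2: attacked by Nf1.
Legal moves for White: none.
Not in check and no legal moves → stalemate.

stalemate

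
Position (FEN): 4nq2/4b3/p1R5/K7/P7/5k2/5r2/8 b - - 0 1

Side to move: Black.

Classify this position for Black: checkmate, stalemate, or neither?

Black to move; black king on f3.
In check: no.
Legal moves for Black include: Qh8, Qg8, Qg7, Qf7, Qh6, Qf6, Qf5+, Qf4, Ng7, Nc7, Nf6, Nd6, Bd8+, Bf6, Bd6, Bg5, Bc5, Bh4, ... (list truncated; more exist).
Black has legal moves and is not in check → neither.

neither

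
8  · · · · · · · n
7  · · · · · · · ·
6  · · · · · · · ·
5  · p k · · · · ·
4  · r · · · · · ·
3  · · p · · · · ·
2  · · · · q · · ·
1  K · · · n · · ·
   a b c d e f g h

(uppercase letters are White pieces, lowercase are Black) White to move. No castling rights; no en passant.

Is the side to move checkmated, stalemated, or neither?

stalemate

White to move; white king on a1.
In check: no.
King squares — b1: attacked by Rb4; a2: attacked by Qe2; b2: attacked by Qe2.
Legal moves for White: none.
Not in check and no legal moves → stalemate.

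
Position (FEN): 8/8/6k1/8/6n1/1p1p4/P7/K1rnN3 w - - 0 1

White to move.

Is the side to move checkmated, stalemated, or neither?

checkmate

White to move; white king on a1.
In check: yes, from the black rook on c1.
King squares — b1: attacked by Rc1; a2: own pawn; b2: attacked by Nd1.
Legal moves for White: none.
In check with no legal moves → checkmate.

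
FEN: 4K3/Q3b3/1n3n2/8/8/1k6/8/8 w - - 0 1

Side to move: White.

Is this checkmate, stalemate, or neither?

White to move; white king on e8.
In check: yes, from the black knight on f6.
Legal moves for White: Kf7, Kxe7.
White is in check but has 2 legal moves → neither.

neither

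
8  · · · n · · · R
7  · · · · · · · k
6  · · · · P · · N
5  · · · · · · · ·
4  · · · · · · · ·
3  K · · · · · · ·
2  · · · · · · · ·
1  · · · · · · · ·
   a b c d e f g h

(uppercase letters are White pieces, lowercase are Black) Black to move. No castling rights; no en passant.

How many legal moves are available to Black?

Black to move; king on h7.
In check: yes, from the white rook on h8.
Legal moves: Kxh8, Kg7, Kg6.
Count: 3.

3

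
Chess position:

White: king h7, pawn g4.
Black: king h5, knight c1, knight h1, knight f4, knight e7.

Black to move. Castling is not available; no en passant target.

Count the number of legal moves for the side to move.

3

Black to move; king on h5.
In check: yes, from the white pawn on g4.
Legal moves: Kg5, Kh4, Kxg4.
Count: 3.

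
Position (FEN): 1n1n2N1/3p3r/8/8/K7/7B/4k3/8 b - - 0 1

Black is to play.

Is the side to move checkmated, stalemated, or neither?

neither

Black to move; black king on e2.
In check: no.
Legal moves for Black include: Nf7, Nb7, Ne6, Ndc6, Nbc6, Na6, Rh8, Rg7, Rf7, Re7, Rh6, Rh5, Rh4+, Rxh3, Kf3, Ke3, Kd3, Kf2, ... (list truncated; more exist).
Black has legal moves and is not in check → neither.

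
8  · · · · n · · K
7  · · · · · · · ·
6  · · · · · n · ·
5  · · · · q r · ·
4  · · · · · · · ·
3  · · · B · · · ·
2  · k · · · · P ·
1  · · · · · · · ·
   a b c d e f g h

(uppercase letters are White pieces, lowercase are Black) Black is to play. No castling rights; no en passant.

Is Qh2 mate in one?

After Qh2: white king on h8; in check: yes, from the black queen on h2.
King squares — g7: attacked by Ne8; h7: attacked by Qh2; g8: attacked by Nf6.
White has no legal moves → checkmate.

yes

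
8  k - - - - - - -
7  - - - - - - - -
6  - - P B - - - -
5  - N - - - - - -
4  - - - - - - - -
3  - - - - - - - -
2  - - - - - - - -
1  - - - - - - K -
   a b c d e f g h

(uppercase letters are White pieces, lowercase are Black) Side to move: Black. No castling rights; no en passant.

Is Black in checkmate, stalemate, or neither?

Black to move; black king on a8.
In check: no.
King squares — a7: attacked by Nb5; b7: attacked by Pc6; b8: attacked by Bd6.
Legal moves for Black: none.
Not in check and no legal moves → stalemate.

stalemate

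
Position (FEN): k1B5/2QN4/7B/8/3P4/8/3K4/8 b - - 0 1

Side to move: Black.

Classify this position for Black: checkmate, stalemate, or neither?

Black to move; black king on a8.
In check: no.
King squares — a7: attacked by Qc7; b7: attacked by Qc7; b8: attacked by Qc7.
Legal moves for Black: none.
Not in check and no legal moves → stalemate.

stalemate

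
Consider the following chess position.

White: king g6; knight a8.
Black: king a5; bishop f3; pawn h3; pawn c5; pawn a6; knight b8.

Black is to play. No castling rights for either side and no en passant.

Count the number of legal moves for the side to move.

Black to move; king on a5.
In check: no.
Legal moves: Nd7, Nc6, Kb5, Kb4, Ka4, Bxa8, Bb7, Bc6, Bh5+, Bd5, Bg4, Be4+, Bg2, Be2, Bh1, Bd1, c4, h2.
Count: 18.

18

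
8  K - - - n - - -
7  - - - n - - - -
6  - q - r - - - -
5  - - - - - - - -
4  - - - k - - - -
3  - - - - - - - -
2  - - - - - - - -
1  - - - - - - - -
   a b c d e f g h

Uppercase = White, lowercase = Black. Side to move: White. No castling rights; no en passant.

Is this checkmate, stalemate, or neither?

stalemate

White to move; white king on a8.
In check: no.
King squares — a7: attacked by Qb6; b7: attacked by Qb6; b8: attacked by Qb6.
Legal moves for White: none.
Not in check and no legal moves → stalemate.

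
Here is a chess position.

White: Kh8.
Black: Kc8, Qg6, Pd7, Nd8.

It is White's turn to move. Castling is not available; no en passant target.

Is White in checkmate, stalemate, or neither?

White to move; white king on h8.
In check: no.
King squares — g7: attacked by Qg6; h7: attacked by Qg6; g8: attacked by Qg6.
Legal moves for White: none.
Not in check and no legal moves → stalemate.

stalemate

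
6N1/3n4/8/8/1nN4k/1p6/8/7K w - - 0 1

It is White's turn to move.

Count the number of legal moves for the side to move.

White to move; king on h1.
In check: no.
Legal moves: Ne7, Nh6, Nf6, Nd6, Nb6, Ne5, Na5, Ne3, Na3, Nd2, Nb2, Kh2, Kg2, Kg1.
Count: 14.

14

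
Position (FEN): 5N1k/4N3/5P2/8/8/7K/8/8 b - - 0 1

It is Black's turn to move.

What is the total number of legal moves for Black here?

0

Black to move; king on h8.
In check: no.
Legal moves: none.
Count: 0.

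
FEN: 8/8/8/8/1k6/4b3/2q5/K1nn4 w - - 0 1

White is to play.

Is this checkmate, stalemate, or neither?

stalemate

White to move; white king on a1.
In check: no.
King squares — b1: attacked by Qc2; a2: attacked by Nc1; b2: attacked by Nd1.
Legal moves for White: none.
Not in check and no legal moves → stalemate.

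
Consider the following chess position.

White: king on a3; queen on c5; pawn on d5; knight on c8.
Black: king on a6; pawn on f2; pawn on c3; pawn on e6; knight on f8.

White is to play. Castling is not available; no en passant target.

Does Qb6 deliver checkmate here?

After Qb6: black king on a6; in check: yes, from the white queen on b6.
King squares — a5: attacked by Qb6; b5: attacked by Qb6; b6: attacked by Nc8; a7: attacked by Qb6; b7: attacked by Qb6.
Black has no legal moves → checkmate.

yes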